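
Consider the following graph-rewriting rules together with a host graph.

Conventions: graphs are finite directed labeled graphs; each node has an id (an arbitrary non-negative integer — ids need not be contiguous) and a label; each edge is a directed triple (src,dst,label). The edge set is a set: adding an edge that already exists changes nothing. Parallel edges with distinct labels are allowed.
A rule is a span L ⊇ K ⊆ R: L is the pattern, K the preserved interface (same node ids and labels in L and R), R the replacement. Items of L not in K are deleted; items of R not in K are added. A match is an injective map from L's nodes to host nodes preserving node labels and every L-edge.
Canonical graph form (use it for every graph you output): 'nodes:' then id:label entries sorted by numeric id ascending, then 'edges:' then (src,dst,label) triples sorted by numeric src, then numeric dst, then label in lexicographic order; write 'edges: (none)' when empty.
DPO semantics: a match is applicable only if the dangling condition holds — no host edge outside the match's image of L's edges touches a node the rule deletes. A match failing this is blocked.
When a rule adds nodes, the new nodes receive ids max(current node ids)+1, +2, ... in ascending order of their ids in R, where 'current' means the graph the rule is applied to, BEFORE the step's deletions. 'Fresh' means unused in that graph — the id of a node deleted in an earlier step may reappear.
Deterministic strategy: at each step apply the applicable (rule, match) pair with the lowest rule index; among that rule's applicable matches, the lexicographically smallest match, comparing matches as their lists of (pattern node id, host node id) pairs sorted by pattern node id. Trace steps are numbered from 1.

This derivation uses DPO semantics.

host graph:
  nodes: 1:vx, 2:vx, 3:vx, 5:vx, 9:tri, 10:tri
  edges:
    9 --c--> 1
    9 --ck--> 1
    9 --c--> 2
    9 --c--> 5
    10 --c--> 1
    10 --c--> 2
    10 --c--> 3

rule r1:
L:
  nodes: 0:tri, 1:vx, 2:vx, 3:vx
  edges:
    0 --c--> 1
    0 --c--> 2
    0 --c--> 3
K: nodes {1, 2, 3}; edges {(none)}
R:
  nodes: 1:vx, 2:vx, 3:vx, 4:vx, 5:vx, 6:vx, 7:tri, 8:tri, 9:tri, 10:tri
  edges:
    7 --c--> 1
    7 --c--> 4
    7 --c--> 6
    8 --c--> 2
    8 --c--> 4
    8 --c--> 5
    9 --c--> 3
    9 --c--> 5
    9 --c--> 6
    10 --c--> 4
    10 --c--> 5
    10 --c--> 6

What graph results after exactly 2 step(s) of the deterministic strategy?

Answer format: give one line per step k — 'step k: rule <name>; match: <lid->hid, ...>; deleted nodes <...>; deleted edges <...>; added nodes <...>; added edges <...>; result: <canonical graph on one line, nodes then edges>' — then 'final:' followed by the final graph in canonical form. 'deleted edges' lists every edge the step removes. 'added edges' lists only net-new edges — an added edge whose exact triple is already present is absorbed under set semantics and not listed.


step 1: rule r1; match: 0->10, 1->1, 2->2, 3->3; deleted nodes 10; deleted edges (10,1,c); (10,2,c); (10,3,c); added nodes 11, 12, 13, 14, 15, 16, 17; added edges (14,1,c); (14,11,c); (14,13,c); (15,2,c); (15,11,c); (15,12,c); (16,3,c); (16,12,c); (16,13,c); (17,11,c); (17,12,c); (17,13,c); result: nodes: 1:vx, 2:vx, 3:vx, 5:vx, 9:tri, 11:vx, 12:vx, 13:vx, 14:tri, 15:tri, 16:tri, 17:tri edges: (9,1,c); (9,1,ck); (9,2,c); (9,5,c); (14,1,c); (14,11,c); (14,13,c); (15,2,c); (15,11,c); (15,12,c); (16,3,c); (16,12,c); (16,13,c); (17,11,c); (17,12,c); (17,13,c)
step 2: rule r1; match: 0->14, 1->1, 2->11, 3->13; deleted nodes 14; deleted edges (14,1,c); (14,11,c); (14,13,c); added nodes 18, 19, 20, 21, 22, 23, 24; added edges (21,1,c); (21,18,c); (21,20,c); (22,11,c); (22,18,c); (22,19,c); (23,13,c); (23,19,c); (23,20,c); (24,18,c); (24,19,c); (24,20,c); result: nodes: 1:vx, 2:vx, 3:vx, 5:vx, 9:tri, 11:vx, 12:vx, 13:vx, 15:tri, 16:tri, 17:tri, 18:vx, 19:vx, 20:vx, 21:tri, 22:tri, 23:tri, 24:tri edges: (9,1,c); (9,1,ck); (9,2,c); (9,5,c); (15,2,c); (15,11,c); (15,12,c); (16,3,c); (16,12,c); (16,13,c); (17,11,c); (17,12,c); (17,13,c); (21,1,c); (21,18,c); (21,20,c); (22,11,c); (22,18,c); (22,19,c); (23,13,c); (23,19,c); (23,20,c); (24,18,c); (24,19,c); (24,20,c)
final:
nodes: 1:vx, 2:vx, 3:vx, 5:vx, 9:tri, 11:vx, 12:vx, 13:vx, 15:tri, 16:tri, 17:tri, 18:vx, 19:vx, 20:vx, 21:tri, 22:tri, 23:tri, 24:tri
edges: (9,1,c); (9,1,ck); (9,2,c); (9,5,c); (15,2,c); (15,11,c); (15,12,c); (16,3,c); (16,12,c); (16,13,c); (17,11,c); (17,12,c); (17,13,c); (21,1,c); (21,18,c); (21,20,c); (22,11,c); (22,18,c); (22,19,c); (23,13,c); (23,19,c); (23,20,c); (24,18,c); (24,19,c); (24,20,c)


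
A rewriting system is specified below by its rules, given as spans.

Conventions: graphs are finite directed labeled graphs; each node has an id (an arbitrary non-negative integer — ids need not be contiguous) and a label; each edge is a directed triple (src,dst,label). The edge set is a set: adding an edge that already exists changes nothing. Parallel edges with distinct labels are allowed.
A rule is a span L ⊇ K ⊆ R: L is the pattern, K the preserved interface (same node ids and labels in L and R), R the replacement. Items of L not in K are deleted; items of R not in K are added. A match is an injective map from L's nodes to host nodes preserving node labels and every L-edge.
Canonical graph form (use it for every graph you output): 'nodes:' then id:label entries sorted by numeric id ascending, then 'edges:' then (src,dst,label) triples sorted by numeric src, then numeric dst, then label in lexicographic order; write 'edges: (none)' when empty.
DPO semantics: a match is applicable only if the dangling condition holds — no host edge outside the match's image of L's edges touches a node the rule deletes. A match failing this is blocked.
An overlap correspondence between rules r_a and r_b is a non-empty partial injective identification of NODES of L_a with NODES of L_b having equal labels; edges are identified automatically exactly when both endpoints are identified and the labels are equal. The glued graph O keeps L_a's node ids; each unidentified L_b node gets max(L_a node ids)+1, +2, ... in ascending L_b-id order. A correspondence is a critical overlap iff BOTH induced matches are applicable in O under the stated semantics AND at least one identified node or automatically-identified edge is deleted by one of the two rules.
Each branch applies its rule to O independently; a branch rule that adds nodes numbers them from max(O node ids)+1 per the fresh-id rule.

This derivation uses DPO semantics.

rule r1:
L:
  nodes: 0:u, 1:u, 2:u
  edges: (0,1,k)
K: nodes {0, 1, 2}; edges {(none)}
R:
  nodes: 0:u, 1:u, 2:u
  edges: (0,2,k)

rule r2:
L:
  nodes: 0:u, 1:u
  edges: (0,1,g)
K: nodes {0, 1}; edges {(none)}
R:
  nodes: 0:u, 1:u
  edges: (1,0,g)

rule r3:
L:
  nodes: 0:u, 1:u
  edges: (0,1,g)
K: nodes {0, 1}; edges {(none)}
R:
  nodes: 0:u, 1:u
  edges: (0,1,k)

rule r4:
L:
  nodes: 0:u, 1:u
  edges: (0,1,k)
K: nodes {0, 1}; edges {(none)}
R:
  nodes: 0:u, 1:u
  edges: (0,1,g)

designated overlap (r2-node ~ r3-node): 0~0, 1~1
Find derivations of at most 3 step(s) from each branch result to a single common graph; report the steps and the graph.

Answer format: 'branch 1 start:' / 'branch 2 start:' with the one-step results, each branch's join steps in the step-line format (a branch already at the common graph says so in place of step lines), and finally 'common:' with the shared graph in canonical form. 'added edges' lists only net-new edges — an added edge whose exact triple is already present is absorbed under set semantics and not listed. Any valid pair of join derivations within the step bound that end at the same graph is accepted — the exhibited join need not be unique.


branch 1 start:
nodes: 0:u, 1:u
edges: (1,0,g)
branch 2 start:
nodes: 0:u, 1:u
edges: (0,1,k)
branch 1 step 1: rule r2; match: 0->1, 1->0; deleted nodes (none); deleted edges (1,0,g); added nodes (none); added edges (0,1,g); result: nodes: 0:u, 1:u edges: (0,1,g)
branch 2 step 1: rule r4; match: 0->0, 1->1; deleted nodes (none); deleted edges (0,1,k); added nodes (none); added edges (0,1,g); result: nodes: 0:u, 1:u edges: (0,1,g)
common:
nodes: 0:u, 1:u
edges: (0,1,g)


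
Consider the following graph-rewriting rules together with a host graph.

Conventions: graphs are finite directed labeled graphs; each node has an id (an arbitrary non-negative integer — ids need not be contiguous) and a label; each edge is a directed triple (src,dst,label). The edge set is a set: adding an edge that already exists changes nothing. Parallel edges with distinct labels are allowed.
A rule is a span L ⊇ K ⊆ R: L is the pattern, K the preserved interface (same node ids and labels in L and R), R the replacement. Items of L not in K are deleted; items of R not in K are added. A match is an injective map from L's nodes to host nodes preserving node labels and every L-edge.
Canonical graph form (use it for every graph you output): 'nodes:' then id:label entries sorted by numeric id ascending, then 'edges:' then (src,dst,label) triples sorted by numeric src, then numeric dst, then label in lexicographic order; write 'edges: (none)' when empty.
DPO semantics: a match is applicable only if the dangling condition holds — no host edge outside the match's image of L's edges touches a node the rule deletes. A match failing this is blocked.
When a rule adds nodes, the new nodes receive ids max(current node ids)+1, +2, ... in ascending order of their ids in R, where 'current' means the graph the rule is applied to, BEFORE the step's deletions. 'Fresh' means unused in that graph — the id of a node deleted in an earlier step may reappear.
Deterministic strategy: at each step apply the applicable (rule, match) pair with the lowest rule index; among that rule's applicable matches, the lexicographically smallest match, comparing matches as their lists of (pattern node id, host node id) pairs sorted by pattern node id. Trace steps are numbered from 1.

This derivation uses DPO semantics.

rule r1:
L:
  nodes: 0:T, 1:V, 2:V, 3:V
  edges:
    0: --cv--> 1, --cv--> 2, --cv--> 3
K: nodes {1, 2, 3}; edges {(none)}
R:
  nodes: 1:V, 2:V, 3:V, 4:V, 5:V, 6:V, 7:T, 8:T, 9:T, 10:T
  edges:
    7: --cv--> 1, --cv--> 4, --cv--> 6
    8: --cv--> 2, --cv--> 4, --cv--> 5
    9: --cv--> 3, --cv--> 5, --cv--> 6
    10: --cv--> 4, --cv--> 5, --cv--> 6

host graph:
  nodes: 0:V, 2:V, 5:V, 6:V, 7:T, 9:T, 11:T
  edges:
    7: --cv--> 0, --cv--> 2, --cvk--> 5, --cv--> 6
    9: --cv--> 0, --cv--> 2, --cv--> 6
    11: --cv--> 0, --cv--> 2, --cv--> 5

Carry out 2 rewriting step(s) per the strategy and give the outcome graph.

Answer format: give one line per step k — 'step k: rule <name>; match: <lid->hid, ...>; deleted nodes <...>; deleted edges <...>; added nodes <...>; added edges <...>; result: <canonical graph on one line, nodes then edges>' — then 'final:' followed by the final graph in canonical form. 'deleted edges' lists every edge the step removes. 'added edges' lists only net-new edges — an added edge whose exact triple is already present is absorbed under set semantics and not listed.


step 1: rule r1; match: 0->9, 1->0, 2->2, 3->6; deleted nodes 9; deleted edges (9,0,cv); (9,2,cv); (9,6,cv); added nodes 12, 13, 14, 15, 16, 17, 18; added edges (15,0,cv); (15,12,cv); (15,14,cv); (16,2,cv); (16,12,cv); (16,13,cv); (17,6,cv); (17,13,cv); (17,14,cv); (18,12,cv); (18,13,cv); (18,14,cv); result: nodes: 0:V, 2:V, 5:V, 6:V, 7:T, 11:T, 12:V, 13:V, 14:V, 15:T, 16:T, 17:T, 18:T edges: (7,0,cv); (7,2,cv); (7,5,cvk); (7,6,cv); (11,0,cv); (11,2,cv); (11,5,cv); (15,0,cv); (15,12,cv); (15,14,cv); (16,2,cv); (16,12,cv); (16,13,cv); (17,6,cv); (17,13,cv); (17,14,cv); (18,12,cv); (18,13,cv); (18,14,cv)
step 2: rule r1; match: 0->11, 1->0, 2->2, 3->5; deleted nodes 11; deleted edges (11,0,cv); (11,2,cv); (11,5,cv); added nodes 19, 20, 21, 22, 23, 24, 25; added edges (22,0,cv); (22,19,cv); (22,21,cv); (23,2,cv); (23,19,cv); (23,20,cv); (24,5,cv); (24,20,cv); (24,21,cv); (25,19,cv); (25,20,cv); (25,21,cv); result: nodes: 0:V, 2:V, 5:V, 6:V, 7:T, 12:V, 13:V, 14:V, 15:T, 16:T, 17:T, 18:T, 19:V, 20:V, 21:V, 22:T, 23:T, 24:T, 25:T edges: (7,0,cv); (7,2,cv); (7,5,cvk); (7,6,cv); (15,0,cv); (15,12,cv); (15,14,cv); (16,2,cv); (16,12,cv); (16,13,cv); (17,6,cv); (17,13,cv); (17,14,cv); (18,12,cv); (18,13,cv); (18,14,cv); (22,0,cv); (22,19,cv); (22,21,cv); (23,2,cv); (23,19,cv); (23,20,cv); (24,5,cv); (24,20,cv); (24,21,cv); (25,19,cv); (25,20,cv); (25,21,cv)
final:
nodes: 0:V, 2:V, 5:V, 6:V, 7:T, 12:V, 13:V, 14:V, 15:T, 16:T, 17:T, 18:T, 19:V, 20:V, 21:V, 22:T, 23:T, 24:T, 25:T
edges: (7,0,cv); (7,2,cv); (7,5,cvk); (7,6,cv); (15,0,cv); (15,12,cv); (15,14,cv); (16,2,cv); (16,12,cv); (16,13,cv); (17,6,cv); (17,13,cv); (17,14,cv); (18,12,cv); (18,13,cv); (18,14,cv); (22,0,cv); (22,19,cv); (22,21,cv); (23,2,cv); (23,19,cv); (23,20,cv); (24,5,cv); (24,20,cv); (24,21,cv); (25,19,cv); (25,20,cv); (25,21,cv)


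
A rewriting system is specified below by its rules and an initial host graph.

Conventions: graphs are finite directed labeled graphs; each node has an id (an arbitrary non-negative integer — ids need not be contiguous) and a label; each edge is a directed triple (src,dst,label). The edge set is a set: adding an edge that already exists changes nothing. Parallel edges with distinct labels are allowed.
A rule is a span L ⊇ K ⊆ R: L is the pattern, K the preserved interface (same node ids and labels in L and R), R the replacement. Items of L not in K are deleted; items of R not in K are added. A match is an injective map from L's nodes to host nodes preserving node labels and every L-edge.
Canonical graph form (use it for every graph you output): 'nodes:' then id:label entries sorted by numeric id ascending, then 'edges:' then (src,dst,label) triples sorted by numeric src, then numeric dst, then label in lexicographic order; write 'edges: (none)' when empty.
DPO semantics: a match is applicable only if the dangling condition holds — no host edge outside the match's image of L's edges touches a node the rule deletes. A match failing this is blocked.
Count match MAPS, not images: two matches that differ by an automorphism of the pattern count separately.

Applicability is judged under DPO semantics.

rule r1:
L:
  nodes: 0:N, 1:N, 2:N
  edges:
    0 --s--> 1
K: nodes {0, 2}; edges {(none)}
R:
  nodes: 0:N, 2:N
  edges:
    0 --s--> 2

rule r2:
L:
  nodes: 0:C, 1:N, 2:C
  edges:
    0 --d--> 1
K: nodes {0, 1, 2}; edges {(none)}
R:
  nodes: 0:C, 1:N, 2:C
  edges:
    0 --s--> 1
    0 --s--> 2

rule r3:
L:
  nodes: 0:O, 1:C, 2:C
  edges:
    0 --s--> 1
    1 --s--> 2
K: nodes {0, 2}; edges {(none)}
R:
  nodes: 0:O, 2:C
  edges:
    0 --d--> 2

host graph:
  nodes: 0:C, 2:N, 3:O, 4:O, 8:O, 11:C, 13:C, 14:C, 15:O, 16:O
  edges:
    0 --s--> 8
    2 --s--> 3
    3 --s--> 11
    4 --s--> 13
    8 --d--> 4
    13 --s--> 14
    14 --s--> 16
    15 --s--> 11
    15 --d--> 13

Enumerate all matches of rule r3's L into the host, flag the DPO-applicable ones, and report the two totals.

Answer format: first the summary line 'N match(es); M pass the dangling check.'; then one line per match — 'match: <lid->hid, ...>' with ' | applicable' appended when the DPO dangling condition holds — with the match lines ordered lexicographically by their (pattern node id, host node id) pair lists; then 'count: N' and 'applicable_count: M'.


1 match(es); 0 pass the dangling check.
match: 0->4, 1->13, 2->14
count: 1
applicable_count: 0


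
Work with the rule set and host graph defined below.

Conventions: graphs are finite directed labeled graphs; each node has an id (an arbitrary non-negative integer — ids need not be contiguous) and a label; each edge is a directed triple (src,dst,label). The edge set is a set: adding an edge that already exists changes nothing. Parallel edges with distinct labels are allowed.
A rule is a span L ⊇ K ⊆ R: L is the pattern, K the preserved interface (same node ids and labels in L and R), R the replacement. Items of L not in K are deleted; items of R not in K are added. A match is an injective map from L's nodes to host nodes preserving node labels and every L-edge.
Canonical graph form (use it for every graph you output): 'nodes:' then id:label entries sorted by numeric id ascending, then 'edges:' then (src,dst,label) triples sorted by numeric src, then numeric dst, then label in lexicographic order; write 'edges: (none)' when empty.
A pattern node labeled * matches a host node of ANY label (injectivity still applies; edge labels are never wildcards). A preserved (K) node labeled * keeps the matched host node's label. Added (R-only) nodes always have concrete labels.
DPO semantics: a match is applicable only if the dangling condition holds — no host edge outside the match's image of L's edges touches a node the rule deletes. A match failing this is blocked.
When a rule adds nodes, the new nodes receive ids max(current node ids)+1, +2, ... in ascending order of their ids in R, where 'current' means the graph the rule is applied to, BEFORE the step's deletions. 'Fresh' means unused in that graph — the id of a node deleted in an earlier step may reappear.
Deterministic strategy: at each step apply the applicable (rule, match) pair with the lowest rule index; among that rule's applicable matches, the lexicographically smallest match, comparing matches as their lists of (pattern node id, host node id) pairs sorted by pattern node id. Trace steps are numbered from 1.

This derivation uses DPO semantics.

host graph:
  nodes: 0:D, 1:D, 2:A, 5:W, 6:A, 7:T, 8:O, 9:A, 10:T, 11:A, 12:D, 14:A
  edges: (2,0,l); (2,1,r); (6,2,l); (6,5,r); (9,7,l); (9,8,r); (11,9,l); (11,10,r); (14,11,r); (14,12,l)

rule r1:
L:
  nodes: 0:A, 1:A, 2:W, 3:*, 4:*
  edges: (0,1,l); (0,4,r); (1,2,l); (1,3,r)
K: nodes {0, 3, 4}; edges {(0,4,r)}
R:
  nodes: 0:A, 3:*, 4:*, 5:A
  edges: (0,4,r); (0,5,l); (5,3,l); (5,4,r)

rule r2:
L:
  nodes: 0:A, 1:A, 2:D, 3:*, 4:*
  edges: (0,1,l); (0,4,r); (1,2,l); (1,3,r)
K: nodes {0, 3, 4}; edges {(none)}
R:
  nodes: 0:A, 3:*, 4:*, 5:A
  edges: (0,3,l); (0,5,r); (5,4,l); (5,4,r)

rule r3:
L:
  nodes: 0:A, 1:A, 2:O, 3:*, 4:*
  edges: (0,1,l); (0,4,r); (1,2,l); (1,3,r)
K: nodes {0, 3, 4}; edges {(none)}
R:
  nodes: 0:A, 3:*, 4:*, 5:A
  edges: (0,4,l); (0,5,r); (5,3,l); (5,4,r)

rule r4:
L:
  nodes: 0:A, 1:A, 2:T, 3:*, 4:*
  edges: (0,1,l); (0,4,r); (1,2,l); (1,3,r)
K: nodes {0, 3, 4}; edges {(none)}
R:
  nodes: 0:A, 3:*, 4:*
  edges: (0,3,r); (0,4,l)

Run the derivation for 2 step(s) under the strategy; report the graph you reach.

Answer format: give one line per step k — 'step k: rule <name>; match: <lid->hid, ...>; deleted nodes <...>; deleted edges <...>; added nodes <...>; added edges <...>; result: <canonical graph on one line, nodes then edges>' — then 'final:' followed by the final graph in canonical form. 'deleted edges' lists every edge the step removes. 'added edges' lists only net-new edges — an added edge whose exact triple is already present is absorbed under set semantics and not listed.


step 1: rule r2; match: 0->6, 1->2, 2->0, 3->1, 4->5; deleted nodes 0, 2; deleted edges (2,0,l); (2,1,r); (6,2,l); (6,5,r); added nodes 15; added edges (6,1,l); (6,15,r); (15,5,l); (15,5,r); result: nodes: 1:D, 5:W, 6:A, 7:T, 8:O, 9:A, 10:T, 11:A, 12:D, 14:A, 15:A edges: (6,1,l); (6,15,r); (9,7,l); (9,8,r); (11,9,l); (11,10,r); (14,11,r); (14,12,l); (15,5,l); (15,5,r)
step 2: rule r4; match: 0->11, 1->9, 2->7, 3->8, 4->10; deleted nodes 7, 9; deleted edges (9,7,l); (9,8,r); (11,9,l); (11,10,r); added nodes (none); added edges (11,8,r); (11,10,l); result: nodes: 1:D, 5:W, 6:A, 8:O, 10:T, 11:A, 12:D, 14:A, 15:A edges: (6,1,l); (6,15,r); (11,8,r); (11,10,l); (14,11,r); (14,12,l); (15,5,l); (15,5,r)
final:
nodes: 1:D, 5:W, 6:A, 8:O, 10:T, 11:A, 12:D, 14:A, 15:A
edges: (6,1,l); (6,15,r); (11,8,r); (11,10,l); (14,11,r); (14,12,l); (15,5,l); (15,5,r)


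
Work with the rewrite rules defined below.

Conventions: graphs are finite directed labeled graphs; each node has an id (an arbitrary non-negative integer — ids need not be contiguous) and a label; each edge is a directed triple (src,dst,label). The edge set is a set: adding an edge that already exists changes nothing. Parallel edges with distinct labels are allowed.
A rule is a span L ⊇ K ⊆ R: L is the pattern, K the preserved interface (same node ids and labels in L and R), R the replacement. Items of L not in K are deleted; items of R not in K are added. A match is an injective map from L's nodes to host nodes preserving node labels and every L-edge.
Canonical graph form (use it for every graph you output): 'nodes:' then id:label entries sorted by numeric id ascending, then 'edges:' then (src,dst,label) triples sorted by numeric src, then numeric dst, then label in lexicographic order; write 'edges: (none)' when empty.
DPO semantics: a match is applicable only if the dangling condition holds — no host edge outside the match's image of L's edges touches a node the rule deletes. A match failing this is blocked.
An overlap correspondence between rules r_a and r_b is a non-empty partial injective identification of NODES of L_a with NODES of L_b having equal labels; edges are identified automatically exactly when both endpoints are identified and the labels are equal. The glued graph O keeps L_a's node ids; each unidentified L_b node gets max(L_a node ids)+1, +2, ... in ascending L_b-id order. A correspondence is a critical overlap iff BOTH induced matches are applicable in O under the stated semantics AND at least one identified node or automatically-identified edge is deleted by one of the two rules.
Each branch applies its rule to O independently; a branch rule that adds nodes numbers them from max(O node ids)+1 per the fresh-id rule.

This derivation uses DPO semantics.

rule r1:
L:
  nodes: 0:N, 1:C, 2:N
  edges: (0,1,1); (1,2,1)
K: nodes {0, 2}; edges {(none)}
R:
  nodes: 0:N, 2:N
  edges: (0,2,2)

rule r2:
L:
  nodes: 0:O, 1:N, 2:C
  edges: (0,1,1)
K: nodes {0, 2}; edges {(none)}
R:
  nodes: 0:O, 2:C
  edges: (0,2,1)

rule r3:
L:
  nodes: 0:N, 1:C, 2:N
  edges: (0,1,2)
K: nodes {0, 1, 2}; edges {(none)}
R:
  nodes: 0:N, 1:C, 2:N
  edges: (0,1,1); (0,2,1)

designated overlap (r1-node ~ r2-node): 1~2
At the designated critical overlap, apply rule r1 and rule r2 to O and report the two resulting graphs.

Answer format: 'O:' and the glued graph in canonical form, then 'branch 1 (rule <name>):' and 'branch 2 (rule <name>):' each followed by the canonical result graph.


O:
nodes: 0:N, 1:C, 2:N, 3:O, 4:N
edges: (0,1,1); (1,2,1); (3,4,1)
branch 1 (rule r1):
nodes: 0:N, 2:N, 3:O, 4:N
edges: (0,2,2); (3,4,1)
branch 2 (rule r2):
nodes: 0:N, 1:C, 2:N, 3:O
edges: (0,1,1); (1,2,1); (3,1,1)


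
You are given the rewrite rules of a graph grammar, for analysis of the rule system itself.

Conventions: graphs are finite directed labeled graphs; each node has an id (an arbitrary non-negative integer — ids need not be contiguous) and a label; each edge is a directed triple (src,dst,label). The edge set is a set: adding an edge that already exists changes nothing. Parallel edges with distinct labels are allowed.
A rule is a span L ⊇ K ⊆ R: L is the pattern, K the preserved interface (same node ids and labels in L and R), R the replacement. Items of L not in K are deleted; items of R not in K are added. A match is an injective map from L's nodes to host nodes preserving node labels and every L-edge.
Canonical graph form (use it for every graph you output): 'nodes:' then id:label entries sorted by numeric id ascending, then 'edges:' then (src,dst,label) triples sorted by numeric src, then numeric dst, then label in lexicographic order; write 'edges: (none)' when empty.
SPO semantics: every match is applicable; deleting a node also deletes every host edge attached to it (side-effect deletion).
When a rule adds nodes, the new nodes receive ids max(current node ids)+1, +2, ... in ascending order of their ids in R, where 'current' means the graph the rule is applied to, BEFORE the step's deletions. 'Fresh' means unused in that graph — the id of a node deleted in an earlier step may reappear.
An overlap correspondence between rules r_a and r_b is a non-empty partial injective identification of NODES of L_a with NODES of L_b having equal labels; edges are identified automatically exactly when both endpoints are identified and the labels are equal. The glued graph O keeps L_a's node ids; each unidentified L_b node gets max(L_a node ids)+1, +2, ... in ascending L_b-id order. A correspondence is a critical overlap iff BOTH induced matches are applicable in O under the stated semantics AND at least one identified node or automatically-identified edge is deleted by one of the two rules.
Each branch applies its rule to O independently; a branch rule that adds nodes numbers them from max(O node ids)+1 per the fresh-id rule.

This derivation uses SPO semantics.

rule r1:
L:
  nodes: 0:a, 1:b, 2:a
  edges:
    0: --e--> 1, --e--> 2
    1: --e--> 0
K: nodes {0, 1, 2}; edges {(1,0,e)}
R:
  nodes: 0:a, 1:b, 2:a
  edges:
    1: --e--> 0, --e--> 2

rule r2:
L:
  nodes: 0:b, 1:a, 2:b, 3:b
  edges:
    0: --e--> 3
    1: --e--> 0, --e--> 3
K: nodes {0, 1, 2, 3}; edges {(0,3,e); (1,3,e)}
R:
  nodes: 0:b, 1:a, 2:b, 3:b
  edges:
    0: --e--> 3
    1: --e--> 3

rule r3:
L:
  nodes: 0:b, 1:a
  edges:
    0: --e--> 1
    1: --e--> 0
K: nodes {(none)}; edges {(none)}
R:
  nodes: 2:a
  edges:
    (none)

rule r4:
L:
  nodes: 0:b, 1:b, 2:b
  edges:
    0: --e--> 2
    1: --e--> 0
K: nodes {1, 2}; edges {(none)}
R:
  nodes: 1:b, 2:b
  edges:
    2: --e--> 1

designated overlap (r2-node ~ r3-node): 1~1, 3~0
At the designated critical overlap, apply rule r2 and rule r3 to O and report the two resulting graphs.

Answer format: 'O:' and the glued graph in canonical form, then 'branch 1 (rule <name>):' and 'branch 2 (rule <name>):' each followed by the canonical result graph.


O:
nodes: 0:b, 1:a, 2:b, 3:b
edges: (0,3,e); (1,0,e); (1,3,e); (3,1,e)
branch 1 (rule r2):
nodes: 0:b, 1:a, 2:b, 3:b
edges: (0,3,e); (1,3,e); (3,1,e)
branch 2 (rule r3):
nodes: 0:b, 2:b, 4:a
edges: (none)


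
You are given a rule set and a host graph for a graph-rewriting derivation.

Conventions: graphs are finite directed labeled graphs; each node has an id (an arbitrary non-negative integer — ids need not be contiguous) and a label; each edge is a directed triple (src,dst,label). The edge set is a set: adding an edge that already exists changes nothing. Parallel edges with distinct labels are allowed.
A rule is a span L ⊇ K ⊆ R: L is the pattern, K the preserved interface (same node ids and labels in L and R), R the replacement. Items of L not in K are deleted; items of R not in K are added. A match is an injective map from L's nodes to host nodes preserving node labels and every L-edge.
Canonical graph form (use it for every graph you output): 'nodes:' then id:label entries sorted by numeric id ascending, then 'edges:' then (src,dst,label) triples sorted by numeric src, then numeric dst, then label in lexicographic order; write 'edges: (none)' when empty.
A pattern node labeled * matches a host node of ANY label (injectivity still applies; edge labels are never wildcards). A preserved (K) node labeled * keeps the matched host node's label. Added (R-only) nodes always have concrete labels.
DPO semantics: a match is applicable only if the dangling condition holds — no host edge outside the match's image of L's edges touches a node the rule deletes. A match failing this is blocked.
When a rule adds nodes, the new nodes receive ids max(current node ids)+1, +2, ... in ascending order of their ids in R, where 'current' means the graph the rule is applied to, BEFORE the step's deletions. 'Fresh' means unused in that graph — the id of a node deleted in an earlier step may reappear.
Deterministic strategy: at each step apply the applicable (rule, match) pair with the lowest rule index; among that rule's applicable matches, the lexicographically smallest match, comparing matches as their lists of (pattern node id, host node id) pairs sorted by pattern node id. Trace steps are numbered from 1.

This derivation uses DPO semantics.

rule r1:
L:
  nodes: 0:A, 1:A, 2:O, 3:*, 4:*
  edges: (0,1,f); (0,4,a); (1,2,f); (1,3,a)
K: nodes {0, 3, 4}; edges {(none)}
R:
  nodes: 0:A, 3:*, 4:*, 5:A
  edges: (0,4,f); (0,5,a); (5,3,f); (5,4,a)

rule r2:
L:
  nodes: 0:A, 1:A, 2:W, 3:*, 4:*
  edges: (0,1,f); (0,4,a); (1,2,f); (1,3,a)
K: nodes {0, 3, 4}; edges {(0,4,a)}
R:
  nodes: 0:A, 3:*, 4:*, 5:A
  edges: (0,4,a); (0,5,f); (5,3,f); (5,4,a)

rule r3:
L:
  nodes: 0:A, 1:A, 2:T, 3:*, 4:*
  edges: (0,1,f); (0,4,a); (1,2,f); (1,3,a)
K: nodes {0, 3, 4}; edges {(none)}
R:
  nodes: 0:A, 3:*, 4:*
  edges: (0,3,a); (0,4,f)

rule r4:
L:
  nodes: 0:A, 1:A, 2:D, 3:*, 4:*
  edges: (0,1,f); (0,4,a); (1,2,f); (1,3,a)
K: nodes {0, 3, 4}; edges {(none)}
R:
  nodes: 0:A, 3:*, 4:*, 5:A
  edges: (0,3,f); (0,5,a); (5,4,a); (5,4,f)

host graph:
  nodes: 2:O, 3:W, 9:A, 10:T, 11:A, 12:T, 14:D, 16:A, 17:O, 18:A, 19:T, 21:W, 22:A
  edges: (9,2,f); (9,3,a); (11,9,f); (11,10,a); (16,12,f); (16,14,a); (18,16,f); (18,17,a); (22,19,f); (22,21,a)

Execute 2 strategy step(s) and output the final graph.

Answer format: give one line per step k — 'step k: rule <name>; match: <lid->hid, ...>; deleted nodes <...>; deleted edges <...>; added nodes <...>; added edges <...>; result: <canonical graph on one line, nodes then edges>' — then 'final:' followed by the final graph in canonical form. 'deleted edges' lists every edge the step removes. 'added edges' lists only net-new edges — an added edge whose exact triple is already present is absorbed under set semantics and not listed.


step 1: rule r1; match: 0->11, 1->9, 2->2, 3->3, 4->10; deleted nodes 2, 9; deleted edges (9,2,f); (9,3,a); (11,9,f); (11,10,a); added nodes 23; added edges (11,10,f); (11,23,a); (23,3,f); (23,10,a); result: nodes: 3:W, 10:T, 11:A, 12:T, 14:D, 16:A, 17:O, 18:A, 19:T, 21:W, 22:A, 23:A edges: (11,10,f); (11,23,a); (16,12,f); (16,14,a); (18,16,f); (18,17,a); (22,19,f); (22,21,a); (23,3,f); (23,10,a)
step 2: rule r3; match: 0->18, 1->16, 2->12, 3->14, 4->17; deleted nodes 12, 16; deleted edges (16,12,f); (16,14,a); (18,16,f); (18,17,a); added nodes (none); added edges (18,14,a); (18,17,f); result: nodes: 3:W, 10:T, 11:A, 14:D, 17:O, 18:A, 19:T, 21:W, 22:A, 23:A edges: (11,10,f); (11,23,a); (18,14,a); (18,17,f); (22,19,f); (22,21,a); (23,3,f); (23,10,a)
final:
nodes: 3:W, 10:T, 11:A, 14:D, 17:O, 18:A, 19:T, 21:W, 22:A, 23:A
edges: (11,10,f); (11,23,a); (18,14,a); (18,17,f); (22,19,f); (22,21,a); (23,3,f); (23,10,a)


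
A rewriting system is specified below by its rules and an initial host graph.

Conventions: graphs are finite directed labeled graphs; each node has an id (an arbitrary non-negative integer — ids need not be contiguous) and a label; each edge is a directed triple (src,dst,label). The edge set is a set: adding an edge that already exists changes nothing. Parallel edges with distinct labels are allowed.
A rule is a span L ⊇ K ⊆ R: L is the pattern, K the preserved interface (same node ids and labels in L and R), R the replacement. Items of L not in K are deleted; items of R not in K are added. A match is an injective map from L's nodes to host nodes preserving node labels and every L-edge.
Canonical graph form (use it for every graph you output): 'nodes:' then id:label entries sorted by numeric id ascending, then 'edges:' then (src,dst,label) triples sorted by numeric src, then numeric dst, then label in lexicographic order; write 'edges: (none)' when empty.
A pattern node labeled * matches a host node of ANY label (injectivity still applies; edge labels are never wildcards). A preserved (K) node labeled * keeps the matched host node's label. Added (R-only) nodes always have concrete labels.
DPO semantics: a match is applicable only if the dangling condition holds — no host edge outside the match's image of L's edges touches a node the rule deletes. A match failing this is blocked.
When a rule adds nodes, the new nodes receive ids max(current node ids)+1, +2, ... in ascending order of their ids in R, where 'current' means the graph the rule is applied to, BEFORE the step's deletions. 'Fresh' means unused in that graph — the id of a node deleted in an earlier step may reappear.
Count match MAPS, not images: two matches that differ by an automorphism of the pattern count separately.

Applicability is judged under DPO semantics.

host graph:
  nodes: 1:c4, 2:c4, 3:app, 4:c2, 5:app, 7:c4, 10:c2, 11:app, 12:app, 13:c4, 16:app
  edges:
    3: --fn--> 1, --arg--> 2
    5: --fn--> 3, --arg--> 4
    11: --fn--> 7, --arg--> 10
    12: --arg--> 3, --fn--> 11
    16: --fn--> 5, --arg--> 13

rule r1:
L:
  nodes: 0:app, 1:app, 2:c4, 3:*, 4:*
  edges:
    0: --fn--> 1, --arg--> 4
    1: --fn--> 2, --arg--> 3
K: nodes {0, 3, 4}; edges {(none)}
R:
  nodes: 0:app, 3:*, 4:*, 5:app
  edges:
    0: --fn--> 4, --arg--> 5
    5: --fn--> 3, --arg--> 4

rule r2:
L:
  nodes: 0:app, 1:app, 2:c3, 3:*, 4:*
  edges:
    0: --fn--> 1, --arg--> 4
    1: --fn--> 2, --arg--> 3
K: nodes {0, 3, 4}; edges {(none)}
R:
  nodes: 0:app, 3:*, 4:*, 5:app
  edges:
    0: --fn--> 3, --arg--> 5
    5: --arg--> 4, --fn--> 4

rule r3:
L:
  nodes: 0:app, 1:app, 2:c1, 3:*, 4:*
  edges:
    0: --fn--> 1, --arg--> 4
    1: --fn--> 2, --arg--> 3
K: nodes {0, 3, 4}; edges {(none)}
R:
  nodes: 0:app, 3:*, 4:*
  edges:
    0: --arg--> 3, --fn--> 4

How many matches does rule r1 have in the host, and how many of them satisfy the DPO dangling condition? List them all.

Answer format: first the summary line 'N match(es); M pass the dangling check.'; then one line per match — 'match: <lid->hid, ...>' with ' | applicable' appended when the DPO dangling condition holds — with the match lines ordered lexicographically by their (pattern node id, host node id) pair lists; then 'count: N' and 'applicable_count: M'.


2 match(es); 1 pass the dangling check.
match: 0->5, 1->3, 2->1, 3->2, 4->4
match: 0->12, 1->11, 2->7, 3->10, 4->3 | applicable
count: 2
applicable_count: 1


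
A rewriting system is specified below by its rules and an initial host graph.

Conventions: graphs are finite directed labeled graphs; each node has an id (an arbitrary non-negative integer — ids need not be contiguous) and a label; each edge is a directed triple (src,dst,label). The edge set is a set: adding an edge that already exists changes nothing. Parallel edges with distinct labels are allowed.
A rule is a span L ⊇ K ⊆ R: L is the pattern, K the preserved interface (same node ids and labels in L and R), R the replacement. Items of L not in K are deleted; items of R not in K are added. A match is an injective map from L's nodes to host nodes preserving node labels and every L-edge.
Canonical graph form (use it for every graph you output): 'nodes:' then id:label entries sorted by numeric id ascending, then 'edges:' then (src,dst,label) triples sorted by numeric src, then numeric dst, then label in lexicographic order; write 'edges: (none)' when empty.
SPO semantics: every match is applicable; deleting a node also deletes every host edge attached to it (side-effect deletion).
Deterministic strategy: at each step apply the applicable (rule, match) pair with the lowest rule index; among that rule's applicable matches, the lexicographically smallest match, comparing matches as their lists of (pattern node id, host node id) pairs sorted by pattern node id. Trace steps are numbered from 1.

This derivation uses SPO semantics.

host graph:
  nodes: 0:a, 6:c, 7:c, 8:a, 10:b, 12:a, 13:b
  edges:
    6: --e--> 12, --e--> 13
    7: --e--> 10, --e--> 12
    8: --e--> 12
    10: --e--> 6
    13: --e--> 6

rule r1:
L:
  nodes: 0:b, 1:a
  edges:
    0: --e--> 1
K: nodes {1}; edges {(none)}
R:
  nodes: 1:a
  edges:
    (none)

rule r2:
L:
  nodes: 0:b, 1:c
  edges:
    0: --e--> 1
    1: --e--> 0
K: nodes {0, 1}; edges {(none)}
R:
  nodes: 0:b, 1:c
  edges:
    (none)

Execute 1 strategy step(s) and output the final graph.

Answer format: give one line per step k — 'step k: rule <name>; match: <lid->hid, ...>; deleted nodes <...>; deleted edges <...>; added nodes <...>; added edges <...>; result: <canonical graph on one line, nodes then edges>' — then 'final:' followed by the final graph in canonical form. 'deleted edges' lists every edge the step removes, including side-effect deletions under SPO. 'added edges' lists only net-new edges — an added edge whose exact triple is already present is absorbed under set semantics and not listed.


step 1: rule r2; match: 0->13, 1->6; deleted nodes (none); deleted edges (6,13,e); (13,6,e); added nodes (none); added edges (none); result: nodes: 0:a, 6:c, 7:c, 8:a, 10:b, 12:a, 13:b edges: (6,12,e); (7,10,e); (7,12,e); (8,12,e); (10,6,e)
final:
nodes: 0:a, 6:c, 7:c, 8:a, 10:b, 12:a, 13:b
edges: (6,12,e); (7,10,e); (7,12,e); (8,12,e); (10,6,e)


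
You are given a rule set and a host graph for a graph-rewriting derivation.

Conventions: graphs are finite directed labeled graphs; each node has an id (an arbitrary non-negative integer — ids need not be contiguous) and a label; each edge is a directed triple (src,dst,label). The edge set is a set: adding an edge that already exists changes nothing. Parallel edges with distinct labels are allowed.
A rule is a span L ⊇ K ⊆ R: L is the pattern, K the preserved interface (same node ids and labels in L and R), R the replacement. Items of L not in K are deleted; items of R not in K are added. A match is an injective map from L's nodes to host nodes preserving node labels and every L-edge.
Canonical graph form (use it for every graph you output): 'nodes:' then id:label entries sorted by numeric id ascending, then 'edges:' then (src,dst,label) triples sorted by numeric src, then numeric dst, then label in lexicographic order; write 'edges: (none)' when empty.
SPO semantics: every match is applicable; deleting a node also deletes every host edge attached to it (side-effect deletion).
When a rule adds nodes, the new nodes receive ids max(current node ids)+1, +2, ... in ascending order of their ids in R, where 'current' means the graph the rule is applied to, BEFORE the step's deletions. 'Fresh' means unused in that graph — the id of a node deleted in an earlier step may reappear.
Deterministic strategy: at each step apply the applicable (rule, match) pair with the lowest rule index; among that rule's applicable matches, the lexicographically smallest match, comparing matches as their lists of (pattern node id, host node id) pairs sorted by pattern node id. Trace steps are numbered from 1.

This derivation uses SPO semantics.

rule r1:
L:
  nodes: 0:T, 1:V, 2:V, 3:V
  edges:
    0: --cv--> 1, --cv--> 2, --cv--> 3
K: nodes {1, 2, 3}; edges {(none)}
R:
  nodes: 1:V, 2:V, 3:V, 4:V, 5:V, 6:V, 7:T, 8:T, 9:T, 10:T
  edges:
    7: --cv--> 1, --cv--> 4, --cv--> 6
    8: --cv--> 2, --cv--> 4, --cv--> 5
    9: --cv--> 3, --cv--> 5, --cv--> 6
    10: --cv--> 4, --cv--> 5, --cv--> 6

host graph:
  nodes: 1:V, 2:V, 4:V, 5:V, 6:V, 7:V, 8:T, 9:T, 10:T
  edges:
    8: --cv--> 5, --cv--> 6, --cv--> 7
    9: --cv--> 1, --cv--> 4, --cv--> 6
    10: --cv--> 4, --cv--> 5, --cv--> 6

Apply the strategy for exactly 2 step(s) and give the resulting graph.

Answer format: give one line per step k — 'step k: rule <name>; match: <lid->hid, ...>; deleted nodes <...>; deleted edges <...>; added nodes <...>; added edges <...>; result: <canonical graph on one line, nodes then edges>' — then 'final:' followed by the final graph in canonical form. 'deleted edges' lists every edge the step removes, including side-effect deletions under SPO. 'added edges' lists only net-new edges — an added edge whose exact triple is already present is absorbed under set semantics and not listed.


step 1: rule r1; match: 0->8, 1->5, 2->6, 3->7; deleted nodes 8; deleted edges (8,5,cv); (8,6,cv); (8,7,cv); added nodes 11, 12, 13, 14, 15, 16, 17; added edges (14,5,cv); (14,11,cv); (14,13,cv); (15,6,cv); (15,11,cv); (15,12,cv); (16,7,cv); (16,12,cv); (16,13,cv); (17,11,cv); (17,12,cv); (17,13,cv); result: nodes: 1:V, 2:V, 4:V, 5:V, 6:V, 7:V, 9:T, 10:T, 11:V, 12:V, 13:V, 14:T, 15:T, 16:T, 17:T edges: (9,1,cv); (9,4,cv); (9,6,cv); (10,4,cv); (10,5,cv); (10,6,cv); (14,5,cv); (14,11,cv); (14,13,cv); (15,6,cv); (15,11,cv); (15,12,cv); (16,7,cv); (16,12,cv); (16,13,cv); (17,11,cv); (17,12,cv); (17,13,cv)
step 2: rule r1; match: 0->9, 1->1, 2->4, 3->6; deleted nodes 9; deleted edges (9,1,cv); (9,4,cv); (9,6,cv); added nodes 18, 19, 20, 21, 22, 23, 24; added edges (21,1,cv); (21,18,cv); (21,20,cv); (22,4,cv); (22,18,cv); (22,19,cv); (23,6,cv); (23,19,cv); (23,20,cv); (24,18,cv); (24,19,cv); (24,20,cv); result: nodes: 1:V, 2:V, 4:V, 5:V, 6:V, 7:V, 10:T, 11:V, 12:V, 13:V, 14:T, 15:T, 16:T, 17:T, 18:V, 19:V, 20:V, 21:T, 22:T, 23:T, 24:T edges: (10,4,cv); (10,5,cv); (10,6,cv); (14,5,cv); (14,11,cv); (14,13,cv); (15,6,cv); (15,11,cv); (15,12,cv); (16,7,cv); (16,12,cv); (16,13,cv); (17,11,cv); (17,12,cv); (17,13,cv); (21,1,cv); (21,18,cv); (21,20,cv); (22,4,cv); (22,18,cv); (22,19,cv); (23,6,cv); (23,19,cv); (23,20,cv); (24,18,cv); (24,19,cv); (24,20,cv)
final:
nodes: 1:V, 2:V, 4:V, 5:V, 6:V, 7:V, 10:T, 11:V, 12:V, 13:V, 14:T, 15:T, 16:T, 17:T, 18:V, 19:V, 20:V, 21:T, 22:T, 23:T, 24:T
edges: (10,4,cv); (10,5,cv); (10,6,cv); (14,5,cv); (14,11,cv); (14,13,cv); (15,6,cv); (15,11,cv); (15,12,cv); (16,7,cv); (16,12,cv); (16,13,cv); (17,11,cv); (17,12,cv); (17,13,cv); (21,1,cv); (21,18,cv); (21,20,cv); (22,4,cv); (22,18,cv); (22,19,cv); (23,6,cv); (23,19,cv); (23,20,cv); (24,18,cv); (24,19,cv); (24,20,cv)
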